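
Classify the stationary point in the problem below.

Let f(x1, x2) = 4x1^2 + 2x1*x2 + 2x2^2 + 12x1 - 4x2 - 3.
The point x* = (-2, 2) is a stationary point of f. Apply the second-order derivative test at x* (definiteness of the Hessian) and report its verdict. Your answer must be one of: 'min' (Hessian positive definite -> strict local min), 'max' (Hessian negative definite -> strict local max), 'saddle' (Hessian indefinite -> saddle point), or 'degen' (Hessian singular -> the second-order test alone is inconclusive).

Compute the Hessian H = grad^2 f:
  H = [[8, 2], [2, 4]]
Verify stationarity: grad f(x*) = H x* + g = (0, 0).
Eigenvalues of H: 3.1716, 8.8284.
Both eigenvalues > 0, so H is positive definite -> x* is a strict local min.

min


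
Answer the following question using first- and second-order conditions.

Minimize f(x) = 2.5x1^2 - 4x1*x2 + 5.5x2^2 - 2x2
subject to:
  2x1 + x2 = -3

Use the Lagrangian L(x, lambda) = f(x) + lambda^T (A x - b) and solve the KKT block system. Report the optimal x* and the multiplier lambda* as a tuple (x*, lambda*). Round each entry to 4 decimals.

Form the Lagrangian:
  L(x, lambda) = (1/2) x^T Q x + c^T x + lambda^T (A x - b)
Stationarity (grad_x L = 0): Q x + c + A^T lambda = 0.
Primal feasibility: A x = b.

This gives the KKT block system:
  [ Q   A^T ] [ x     ]   [-c ]
  [ A    0  ] [ lambda ] = [ b ]

Solving the linear system:
  x*      = (-1.2615, -0.4769)
  lambda* = (2.2)
  f(x*)   = 3.7769

x* = (-1.2615, -0.4769), lambda* = (2.2)


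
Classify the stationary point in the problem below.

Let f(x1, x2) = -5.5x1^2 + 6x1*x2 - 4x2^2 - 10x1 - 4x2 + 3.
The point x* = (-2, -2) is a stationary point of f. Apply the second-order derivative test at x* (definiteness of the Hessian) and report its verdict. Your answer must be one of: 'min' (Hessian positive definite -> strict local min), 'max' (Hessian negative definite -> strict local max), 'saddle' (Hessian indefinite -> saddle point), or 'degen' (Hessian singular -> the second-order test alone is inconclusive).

Compute the Hessian H = grad^2 f:
  H = [[-11, 6], [6, -8]]
Verify stationarity: grad f(x*) = H x* + g = (0, 0).
Eigenvalues of H: -15.6847, -3.3153.
Both eigenvalues < 0, so H is negative definite -> x* is a strict local max.

max


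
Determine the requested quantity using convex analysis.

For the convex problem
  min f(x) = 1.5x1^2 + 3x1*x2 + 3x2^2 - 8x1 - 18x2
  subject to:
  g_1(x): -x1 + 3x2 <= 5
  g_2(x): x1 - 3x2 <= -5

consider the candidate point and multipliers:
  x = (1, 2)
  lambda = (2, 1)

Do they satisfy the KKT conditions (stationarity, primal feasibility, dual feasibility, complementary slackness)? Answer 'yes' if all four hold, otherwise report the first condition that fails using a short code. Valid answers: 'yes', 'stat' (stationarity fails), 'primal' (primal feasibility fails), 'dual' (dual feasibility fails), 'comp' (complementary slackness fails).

Gradient of f: grad f(x) = Q x + c = (1, -3)
Constraint values g_i(x) = a_i^T x - b_i:
  g_1((1, 2)) = 0
  g_2((1, 2)) = 0
Stationarity residual: grad f(x) + sum_i lambda_i a_i = (0, 0)
  -> stationarity OK
Primal feasibility (all g_i <= 0): OK
Dual feasibility (all lambda_i >= 0): OK
Complementary slackness (lambda_i * g_i(x) = 0 for all i): OK

Verdict: yes, KKT holds.

yes


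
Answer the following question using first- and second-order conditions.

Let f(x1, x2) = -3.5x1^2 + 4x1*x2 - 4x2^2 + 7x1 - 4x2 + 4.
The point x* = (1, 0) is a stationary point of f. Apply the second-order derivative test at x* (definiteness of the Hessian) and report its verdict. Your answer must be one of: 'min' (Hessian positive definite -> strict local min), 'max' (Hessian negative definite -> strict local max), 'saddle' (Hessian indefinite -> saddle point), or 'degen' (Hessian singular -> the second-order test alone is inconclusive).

Compute the Hessian H = grad^2 f:
  H = [[-7, 4], [4, -8]]
Verify stationarity: grad f(x*) = H x* + g = (0, 0).
Eigenvalues of H: -11.5311, -3.4689.
Both eigenvalues < 0, so H is negative definite -> x* is a strict local max.

max


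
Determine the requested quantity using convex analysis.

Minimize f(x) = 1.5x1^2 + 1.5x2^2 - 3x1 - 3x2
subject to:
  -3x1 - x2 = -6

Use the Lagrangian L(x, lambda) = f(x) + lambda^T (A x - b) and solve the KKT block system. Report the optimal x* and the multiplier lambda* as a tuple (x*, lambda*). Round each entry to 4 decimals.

Form the Lagrangian:
  L(x, lambda) = (1/2) x^T Q x + c^T x + lambda^T (A x - b)
Stationarity (grad_x L = 0): Q x + c + A^T lambda = 0.
Primal feasibility: A x = b.

This gives the KKT block system:
  [ Q   A^T ] [ x     ]   [-c ]
  [ A    0  ] [ lambda ] = [ b ]

Solving the linear system:
  x*      = (1.6, 1.2)
  lambda* = (0.6)
  f(x*)   = -2.4

x* = (1.6, 1.2), lambda* = (0.6)


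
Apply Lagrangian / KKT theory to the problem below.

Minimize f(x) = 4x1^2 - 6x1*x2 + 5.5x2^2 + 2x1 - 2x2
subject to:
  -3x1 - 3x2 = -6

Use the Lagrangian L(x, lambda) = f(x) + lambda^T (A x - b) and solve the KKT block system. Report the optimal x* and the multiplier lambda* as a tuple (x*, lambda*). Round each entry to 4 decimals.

Form the Lagrangian:
  L(x, lambda) = (1/2) x^T Q x + c^T x + lambda^T (A x - b)
Stationarity (grad_x L = 0): Q x + c + A^T lambda = 0.
Primal feasibility: A x = b.

This gives the KKT block system:
  [ Q   A^T ] [ x     ]   [-c ]
  [ A    0  ] [ lambda ] = [ b ]

Solving the linear system:
  x*      = (0.9677, 1.0323)
  lambda* = (1.1828)
  f(x*)   = 3.4839

x* = (0.9677, 1.0323), lambda* = (1.1828)


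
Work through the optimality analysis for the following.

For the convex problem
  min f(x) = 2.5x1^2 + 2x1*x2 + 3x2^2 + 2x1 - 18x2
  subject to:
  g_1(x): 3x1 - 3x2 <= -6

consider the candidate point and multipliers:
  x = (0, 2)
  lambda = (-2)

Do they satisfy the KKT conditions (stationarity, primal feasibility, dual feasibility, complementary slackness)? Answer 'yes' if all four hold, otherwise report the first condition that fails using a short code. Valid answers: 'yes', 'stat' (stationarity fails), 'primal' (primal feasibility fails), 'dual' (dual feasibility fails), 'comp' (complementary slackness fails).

Gradient of f: grad f(x) = Q x + c = (6, -6)
Constraint values g_i(x) = a_i^T x - b_i:
  g_1((0, 2)) = 0
Stationarity residual: grad f(x) + sum_i lambda_i a_i = (0, 0)
  -> stationarity OK
Primal feasibility (all g_i <= 0): OK
Dual feasibility (all lambda_i >= 0): FAILS
Complementary slackness (lambda_i * g_i(x) = 0 for all i): OK

Verdict: the first failing condition is dual_feasibility -> dual.

dual


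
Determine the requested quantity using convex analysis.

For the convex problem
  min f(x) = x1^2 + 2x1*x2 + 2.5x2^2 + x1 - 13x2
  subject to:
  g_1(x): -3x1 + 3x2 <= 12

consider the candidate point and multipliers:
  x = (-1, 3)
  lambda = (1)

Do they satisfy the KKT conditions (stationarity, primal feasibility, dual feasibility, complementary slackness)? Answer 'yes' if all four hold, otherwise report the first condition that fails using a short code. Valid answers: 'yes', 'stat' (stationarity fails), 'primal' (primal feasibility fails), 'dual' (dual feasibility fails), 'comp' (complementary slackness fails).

Gradient of f: grad f(x) = Q x + c = (5, 0)
Constraint values g_i(x) = a_i^T x - b_i:
  g_1((-1, 3)) = 0
Stationarity residual: grad f(x) + sum_i lambda_i a_i = (2, 3)
  -> stationarity FAILS
Primal feasibility (all g_i <= 0): OK
Dual feasibility (all lambda_i >= 0): OK
Complementary slackness (lambda_i * g_i(x) = 0 for all i): OK

Verdict: the first failing condition is stationarity -> stat.

stat


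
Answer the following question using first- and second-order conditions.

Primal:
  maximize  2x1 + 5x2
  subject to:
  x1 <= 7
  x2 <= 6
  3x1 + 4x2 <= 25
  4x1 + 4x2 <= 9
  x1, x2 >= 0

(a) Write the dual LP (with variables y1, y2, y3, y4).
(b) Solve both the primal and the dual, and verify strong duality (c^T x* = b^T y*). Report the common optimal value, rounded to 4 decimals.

The standard primal-dual pair for 'max c^T x s.t. A x <= b, x >= 0' is:
  Dual:  min b^T y  s.t.  A^T y >= c,  y >= 0.

So the dual LP is:
  minimize  7y1 + 6y2 + 25y3 + 9y4
  subject to:
    y1 + 3y3 + 4y4 >= 2
    y2 + 4y3 + 4y4 >= 5
    y1, y2, y3, y4 >= 0

Solving the primal: x* = (0, 2.25).
  primal value c^T x* = 11.25.
Solving the dual: y* = (0, 0, 0, 1.25).
  dual value b^T y* = 11.25.
Strong duality: c^T x* = b^T y*. Confirmed.

11.25


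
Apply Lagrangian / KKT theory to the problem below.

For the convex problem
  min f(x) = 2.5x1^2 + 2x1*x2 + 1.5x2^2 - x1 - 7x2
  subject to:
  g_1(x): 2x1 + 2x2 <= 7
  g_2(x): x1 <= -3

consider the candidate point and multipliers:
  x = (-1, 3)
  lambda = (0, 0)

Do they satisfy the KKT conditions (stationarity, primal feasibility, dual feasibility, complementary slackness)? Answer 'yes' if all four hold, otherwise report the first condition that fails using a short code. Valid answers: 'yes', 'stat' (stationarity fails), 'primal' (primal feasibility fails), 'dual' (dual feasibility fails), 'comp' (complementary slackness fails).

Gradient of f: grad f(x) = Q x + c = (0, 0)
Constraint values g_i(x) = a_i^T x - b_i:
  g_1((-1, 3)) = -3
  g_2((-1, 3)) = 2
Stationarity residual: grad f(x) + sum_i lambda_i a_i = (0, 0)
  -> stationarity OK
Primal feasibility (all g_i <= 0): FAILS
Dual feasibility (all lambda_i >= 0): OK
Complementary slackness (lambda_i * g_i(x) = 0 for all i): OK

Verdict: the first failing condition is primal_feasibility -> primal.

primal


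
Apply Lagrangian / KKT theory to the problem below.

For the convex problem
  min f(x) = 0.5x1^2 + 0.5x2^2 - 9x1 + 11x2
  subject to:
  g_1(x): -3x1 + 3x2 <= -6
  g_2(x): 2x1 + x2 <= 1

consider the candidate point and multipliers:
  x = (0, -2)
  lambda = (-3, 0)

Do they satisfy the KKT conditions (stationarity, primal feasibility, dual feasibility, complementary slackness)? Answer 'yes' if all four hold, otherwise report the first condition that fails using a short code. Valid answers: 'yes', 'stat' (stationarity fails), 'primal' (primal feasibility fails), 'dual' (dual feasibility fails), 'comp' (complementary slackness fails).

Gradient of f: grad f(x) = Q x + c = (-9, 9)
Constraint values g_i(x) = a_i^T x - b_i:
  g_1((0, -2)) = 0
  g_2((0, -2)) = -3
Stationarity residual: grad f(x) + sum_i lambda_i a_i = (0, 0)
  -> stationarity OK
Primal feasibility (all g_i <= 0): OK
Dual feasibility (all lambda_i >= 0): FAILS
Complementary slackness (lambda_i * g_i(x) = 0 for all i): OK

Verdict: the first failing condition is dual_feasibility -> dual.

dual


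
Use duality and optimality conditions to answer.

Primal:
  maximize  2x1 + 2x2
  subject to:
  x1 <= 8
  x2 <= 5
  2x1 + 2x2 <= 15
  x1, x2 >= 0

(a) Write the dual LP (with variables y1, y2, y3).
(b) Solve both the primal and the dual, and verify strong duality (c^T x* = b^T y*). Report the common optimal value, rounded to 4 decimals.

The standard primal-dual pair for 'max c^T x s.t. A x <= b, x >= 0' is:
  Dual:  min b^T y  s.t.  A^T y >= c,  y >= 0.

So the dual LP is:
  minimize  8y1 + 5y2 + 15y3
  subject to:
    y1 + 2y3 >= 2
    y2 + 2y3 >= 2
    y1, y2, y3 >= 0

Solving the primal: x* = (7.5, 0).
  primal value c^T x* = 15.
Solving the dual: y* = (0, 0, 1).
  dual value b^T y* = 15.
Strong duality: c^T x* = b^T y*. Confirmed.

15


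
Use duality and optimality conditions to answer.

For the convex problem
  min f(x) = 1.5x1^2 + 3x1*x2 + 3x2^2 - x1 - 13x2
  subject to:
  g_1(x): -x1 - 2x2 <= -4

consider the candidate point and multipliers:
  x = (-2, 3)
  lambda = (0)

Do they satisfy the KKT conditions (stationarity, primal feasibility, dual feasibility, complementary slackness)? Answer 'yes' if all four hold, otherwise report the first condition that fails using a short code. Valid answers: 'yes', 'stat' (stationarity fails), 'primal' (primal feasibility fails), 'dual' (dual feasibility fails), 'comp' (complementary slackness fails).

Gradient of f: grad f(x) = Q x + c = (2, -1)
Constraint values g_i(x) = a_i^T x - b_i:
  g_1((-2, 3)) = 0
Stationarity residual: grad f(x) + sum_i lambda_i a_i = (2, -1)
  -> stationarity FAILS
Primal feasibility (all g_i <= 0): OK
Dual feasibility (all lambda_i >= 0): OK
Complementary slackness (lambda_i * g_i(x) = 0 for all i): OK

Verdict: the first failing condition is stationarity -> stat.

stat


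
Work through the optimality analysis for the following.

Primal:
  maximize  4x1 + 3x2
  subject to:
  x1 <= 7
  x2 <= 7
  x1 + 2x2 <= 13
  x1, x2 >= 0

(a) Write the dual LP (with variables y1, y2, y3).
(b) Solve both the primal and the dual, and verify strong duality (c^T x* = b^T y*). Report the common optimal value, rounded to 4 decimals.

The standard primal-dual pair for 'max c^T x s.t. A x <= b, x >= 0' is:
  Dual:  min b^T y  s.t.  A^T y >= c,  y >= 0.

So the dual LP is:
  minimize  7y1 + 7y2 + 13y3
  subject to:
    y1 + y3 >= 4
    y2 + 2y3 >= 3
    y1, y2, y3 >= 0

Solving the primal: x* = (7, 3).
  primal value c^T x* = 37.
Solving the dual: y* = (2.5, 0, 1.5).
  dual value b^T y* = 37.
Strong duality: c^T x* = b^T y*. Confirmed.

37


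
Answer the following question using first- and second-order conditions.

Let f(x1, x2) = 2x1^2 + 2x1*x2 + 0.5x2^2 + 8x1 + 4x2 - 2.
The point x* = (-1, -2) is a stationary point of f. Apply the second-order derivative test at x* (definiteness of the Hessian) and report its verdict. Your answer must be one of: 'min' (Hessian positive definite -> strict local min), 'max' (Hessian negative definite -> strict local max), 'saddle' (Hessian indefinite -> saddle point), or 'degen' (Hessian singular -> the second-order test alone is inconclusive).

Compute the Hessian H = grad^2 f:
  H = [[4, 2], [2, 1]]
Verify stationarity: grad f(x*) = H x* + g = (0, 0).
Eigenvalues of H: 0, 5.
H has a zero eigenvalue (singular; positive semidefinite but not definite), so H is neither positive definite, negative definite, nor indefinite. The second-order test alone is inconclusive -> degen.
(Indeed, f is constant along the null direction of H through x*, so x* is not a strict local extremum.)

degen


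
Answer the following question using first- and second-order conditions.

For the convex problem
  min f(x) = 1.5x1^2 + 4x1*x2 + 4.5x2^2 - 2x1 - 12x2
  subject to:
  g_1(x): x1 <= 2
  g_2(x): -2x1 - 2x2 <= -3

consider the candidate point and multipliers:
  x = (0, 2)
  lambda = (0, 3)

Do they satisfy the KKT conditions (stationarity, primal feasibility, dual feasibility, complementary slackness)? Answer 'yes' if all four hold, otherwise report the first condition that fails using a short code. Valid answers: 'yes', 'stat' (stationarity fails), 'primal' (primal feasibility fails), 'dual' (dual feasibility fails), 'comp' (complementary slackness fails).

Gradient of f: grad f(x) = Q x + c = (6, 6)
Constraint values g_i(x) = a_i^T x - b_i:
  g_1((0, 2)) = -2
  g_2((0, 2)) = -1
Stationarity residual: grad f(x) + sum_i lambda_i a_i = (0, 0)
  -> stationarity OK
Primal feasibility (all g_i <= 0): OK
Dual feasibility (all lambda_i >= 0): OK
Complementary slackness (lambda_i * g_i(x) = 0 for all i): FAILS

Verdict: the first failing condition is complementary_slackness -> comp.

comp


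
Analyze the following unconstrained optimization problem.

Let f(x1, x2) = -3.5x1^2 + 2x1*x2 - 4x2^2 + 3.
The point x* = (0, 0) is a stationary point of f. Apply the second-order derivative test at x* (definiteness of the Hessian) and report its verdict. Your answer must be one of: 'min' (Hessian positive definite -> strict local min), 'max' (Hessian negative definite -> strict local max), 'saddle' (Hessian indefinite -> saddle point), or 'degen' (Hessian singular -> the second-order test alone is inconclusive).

Compute the Hessian H = grad^2 f:
  H = [[-7, 2], [2, -8]]
Verify stationarity: grad f(x*) = H x* + g = (0, 0).
Eigenvalues of H: -9.5616, -5.4384.
Both eigenvalues < 0, so H is negative definite -> x* is a strict local max.

max


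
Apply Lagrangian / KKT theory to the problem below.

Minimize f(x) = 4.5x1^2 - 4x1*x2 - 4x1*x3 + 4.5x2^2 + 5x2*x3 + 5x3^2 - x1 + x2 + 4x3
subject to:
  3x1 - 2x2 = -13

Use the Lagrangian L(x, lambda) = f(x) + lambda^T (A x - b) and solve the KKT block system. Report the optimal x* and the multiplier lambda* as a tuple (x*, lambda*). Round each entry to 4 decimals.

Form the Lagrangian:
  L(x, lambda) = (1/2) x^T Q x + c^T x + lambda^T (A x - b)
Stationarity (grad_x L = 0): Q x + c + A^T lambda = 0.
Primal feasibility: A x = b.

This gives the KKT block system:
  [ Q   A^T ] [ x     ]   [-c ]
  [ A    0  ] [ lambda ] = [ b ]

Solving the linear system:
  x*      = (-3.0874, 1.869, -2.5694)
  lambda* = (8.6615)
  f(x*)   = 53.6388

x* = (-3.0874, 1.869, -2.5694), lambda* = (8.6615)


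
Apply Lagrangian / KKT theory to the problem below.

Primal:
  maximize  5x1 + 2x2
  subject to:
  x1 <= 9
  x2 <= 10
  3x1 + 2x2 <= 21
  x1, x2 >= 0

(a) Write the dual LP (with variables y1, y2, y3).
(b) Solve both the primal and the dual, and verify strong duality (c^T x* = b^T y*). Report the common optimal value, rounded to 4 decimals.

The standard primal-dual pair for 'max c^T x s.t. A x <= b, x >= 0' is:
  Dual:  min b^T y  s.t.  A^T y >= c,  y >= 0.

So the dual LP is:
  minimize  9y1 + 10y2 + 21y3
  subject to:
    y1 + 3y3 >= 5
    y2 + 2y3 >= 2
    y1, y2, y3 >= 0

Solving the primal: x* = (7, 0).
  primal value c^T x* = 35.
Solving the dual: y* = (0, 0, 1.6667).
  dual value b^T y* = 35.
Strong duality: c^T x* = b^T y*. Confirmed.

35


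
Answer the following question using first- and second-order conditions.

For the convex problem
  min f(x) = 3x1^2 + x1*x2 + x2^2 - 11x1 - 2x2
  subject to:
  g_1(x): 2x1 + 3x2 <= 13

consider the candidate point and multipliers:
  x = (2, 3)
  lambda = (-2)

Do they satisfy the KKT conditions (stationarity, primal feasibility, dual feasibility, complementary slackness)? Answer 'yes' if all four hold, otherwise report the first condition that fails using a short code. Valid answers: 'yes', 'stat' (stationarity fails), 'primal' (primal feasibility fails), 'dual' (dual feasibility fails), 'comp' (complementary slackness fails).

Gradient of f: grad f(x) = Q x + c = (4, 6)
Constraint values g_i(x) = a_i^T x - b_i:
  g_1((2, 3)) = 0
Stationarity residual: grad f(x) + sum_i lambda_i a_i = (0, 0)
  -> stationarity OK
Primal feasibility (all g_i <= 0): OK
Dual feasibility (all lambda_i >= 0): FAILS
Complementary slackness (lambda_i * g_i(x) = 0 for all i): OK

Verdict: the first failing condition is dual_feasibility -> dual.

dual


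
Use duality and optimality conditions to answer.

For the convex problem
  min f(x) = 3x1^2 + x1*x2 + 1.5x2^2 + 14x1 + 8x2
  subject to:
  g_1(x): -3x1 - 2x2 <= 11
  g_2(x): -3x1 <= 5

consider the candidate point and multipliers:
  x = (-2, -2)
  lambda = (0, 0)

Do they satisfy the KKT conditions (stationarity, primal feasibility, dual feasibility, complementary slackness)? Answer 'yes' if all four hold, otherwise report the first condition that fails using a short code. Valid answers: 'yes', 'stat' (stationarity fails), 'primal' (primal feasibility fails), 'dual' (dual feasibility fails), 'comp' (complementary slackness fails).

Gradient of f: grad f(x) = Q x + c = (0, 0)
Constraint values g_i(x) = a_i^T x - b_i:
  g_1((-2, -2)) = -1
  g_2((-2, -2)) = 1
Stationarity residual: grad f(x) + sum_i lambda_i a_i = (0, 0)
  -> stationarity OK
Primal feasibility (all g_i <= 0): FAILS
Dual feasibility (all lambda_i >= 0): OK
Complementary slackness (lambda_i * g_i(x) = 0 for all i): OK

Verdict: the first failing condition is primal_feasibility -> primal.

primal


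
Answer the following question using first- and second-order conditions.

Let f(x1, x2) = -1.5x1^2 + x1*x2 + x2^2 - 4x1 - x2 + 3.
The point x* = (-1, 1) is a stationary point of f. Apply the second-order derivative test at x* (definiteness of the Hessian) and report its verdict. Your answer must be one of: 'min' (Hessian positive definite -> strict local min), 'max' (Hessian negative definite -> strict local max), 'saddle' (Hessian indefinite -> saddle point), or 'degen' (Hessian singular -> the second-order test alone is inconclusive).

Compute the Hessian H = grad^2 f:
  H = [[-3, 1], [1, 2]]
Verify stationarity: grad f(x*) = H x* + g = (0, 0).
Eigenvalues of H: -3.1926, 2.1926.
Eigenvalues have mixed signs, so H is indefinite -> x* is a saddle point.

saddle


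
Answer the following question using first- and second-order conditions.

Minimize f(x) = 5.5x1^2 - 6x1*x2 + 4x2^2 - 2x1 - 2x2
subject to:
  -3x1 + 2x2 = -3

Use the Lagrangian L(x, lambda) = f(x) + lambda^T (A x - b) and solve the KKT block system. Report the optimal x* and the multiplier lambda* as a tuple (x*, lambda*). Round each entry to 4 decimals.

Form the Lagrangian:
  L(x, lambda) = (1/2) x^T Q x + c^T x + lambda^T (A x - b)
Stationarity (grad_x L = 0): Q x + c + A^T lambda = 0.
Primal feasibility: A x = b.

This gives the KKT block system:
  [ Q   A^T ] [ x     ]   [-c ]
  [ A    0  ] [ lambda ] = [ b ]

Solving the linear system:
  x*      = (1.2727, 0.4091)
  lambda* = (3.1818)
  f(x*)   = 3.0909

x* = (1.2727, 0.4091), lambda* = (3.1818)


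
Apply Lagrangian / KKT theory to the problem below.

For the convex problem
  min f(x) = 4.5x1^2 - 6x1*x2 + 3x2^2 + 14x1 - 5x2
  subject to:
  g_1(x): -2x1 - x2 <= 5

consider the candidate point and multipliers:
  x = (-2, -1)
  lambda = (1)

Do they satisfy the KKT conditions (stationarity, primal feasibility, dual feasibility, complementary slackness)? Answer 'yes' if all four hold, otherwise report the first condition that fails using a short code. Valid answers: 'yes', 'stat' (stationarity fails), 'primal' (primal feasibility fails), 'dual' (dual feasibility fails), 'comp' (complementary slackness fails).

Gradient of f: grad f(x) = Q x + c = (2, 1)
Constraint values g_i(x) = a_i^T x - b_i:
  g_1((-2, -1)) = 0
Stationarity residual: grad f(x) + sum_i lambda_i a_i = (0, 0)
  -> stationarity OK
Primal feasibility (all g_i <= 0): OK
Dual feasibility (all lambda_i >= 0): OK
Complementary slackness (lambda_i * g_i(x) = 0 for all i): OK

Verdict: yes, KKT holds.

yes


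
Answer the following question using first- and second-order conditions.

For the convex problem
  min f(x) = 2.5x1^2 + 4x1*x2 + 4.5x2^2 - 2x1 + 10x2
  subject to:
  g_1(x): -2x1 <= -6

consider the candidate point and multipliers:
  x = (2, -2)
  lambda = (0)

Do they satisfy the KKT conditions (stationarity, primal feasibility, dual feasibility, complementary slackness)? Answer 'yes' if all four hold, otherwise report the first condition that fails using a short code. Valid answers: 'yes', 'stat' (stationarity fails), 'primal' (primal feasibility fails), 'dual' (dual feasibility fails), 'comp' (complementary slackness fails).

Gradient of f: grad f(x) = Q x + c = (0, 0)
Constraint values g_i(x) = a_i^T x - b_i:
  g_1((2, -2)) = 2
Stationarity residual: grad f(x) + sum_i lambda_i a_i = (0, 0)
  -> stationarity OK
Primal feasibility (all g_i <= 0): FAILS
Dual feasibility (all lambda_i >= 0): OK
Complementary slackness (lambda_i * g_i(x) = 0 for all i): OK

Verdict: the first failing condition is primal_feasibility -> primal.

primal


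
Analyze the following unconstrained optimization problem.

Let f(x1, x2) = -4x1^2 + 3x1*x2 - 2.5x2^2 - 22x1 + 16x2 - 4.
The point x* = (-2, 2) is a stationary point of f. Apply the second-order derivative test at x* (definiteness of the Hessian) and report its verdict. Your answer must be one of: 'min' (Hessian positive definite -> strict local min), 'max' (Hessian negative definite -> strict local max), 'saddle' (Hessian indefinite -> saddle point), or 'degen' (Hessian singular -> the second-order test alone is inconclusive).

Compute the Hessian H = grad^2 f:
  H = [[-8, 3], [3, -5]]
Verify stationarity: grad f(x*) = H x* + g = (0, 0).
Eigenvalues of H: -9.8541, -3.1459.
Both eigenvalues < 0, so H is negative definite -> x* is a strict local max.

max


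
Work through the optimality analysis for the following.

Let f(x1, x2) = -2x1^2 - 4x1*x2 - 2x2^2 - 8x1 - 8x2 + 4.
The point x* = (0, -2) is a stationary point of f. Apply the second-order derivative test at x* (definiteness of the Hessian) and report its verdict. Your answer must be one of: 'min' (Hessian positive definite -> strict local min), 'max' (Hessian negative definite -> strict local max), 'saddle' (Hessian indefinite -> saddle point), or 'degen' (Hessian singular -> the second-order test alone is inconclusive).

Compute the Hessian H = grad^2 f:
  H = [[-4, -4], [-4, -4]]
Verify stationarity: grad f(x*) = H x* + g = (0, 0).
Eigenvalues of H: -8, 0.
H has a zero eigenvalue (singular; negative semidefinite but not definite), so H is neither positive definite, negative definite, nor indefinite. The second-order test alone is inconclusive -> degen.
(Indeed, f is constant along the null direction of H through x*, so x* is not a strict local extremum.)

degen


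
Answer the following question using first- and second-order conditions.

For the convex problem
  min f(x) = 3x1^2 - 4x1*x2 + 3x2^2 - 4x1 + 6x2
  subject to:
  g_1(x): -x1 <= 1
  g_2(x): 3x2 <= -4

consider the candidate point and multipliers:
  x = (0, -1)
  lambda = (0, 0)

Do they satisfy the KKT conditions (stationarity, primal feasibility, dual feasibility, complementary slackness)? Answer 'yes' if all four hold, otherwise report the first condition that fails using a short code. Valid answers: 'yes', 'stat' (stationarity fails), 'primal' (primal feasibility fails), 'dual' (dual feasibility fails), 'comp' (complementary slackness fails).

Gradient of f: grad f(x) = Q x + c = (0, 0)
Constraint values g_i(x) = a_i^T x - b_i:
  g_1((0, -1)) = -1
  g_2((0, -1)) = 1
Stationarity residual: grad f(x) + sum_i lambda_i a_i = (0, 0)
  -> stationarity OK
Primal feasibility (all g_i <= 0): FAILS
Dual feasibility (all lambda_i >= 0): OK
Complementary slackness (lambda_i * g_i(x) = 0 for all i): OK

Verdict: the first failing condition is primal_feasibility -> primal.

primal


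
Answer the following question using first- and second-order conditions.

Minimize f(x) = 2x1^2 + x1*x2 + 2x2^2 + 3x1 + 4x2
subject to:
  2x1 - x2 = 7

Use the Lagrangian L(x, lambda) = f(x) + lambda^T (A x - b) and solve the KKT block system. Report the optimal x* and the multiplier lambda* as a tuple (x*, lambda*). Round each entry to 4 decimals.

Form the Lagrangian:
  L(x, lambda) = (1/2) x^T Q x + c^T x + lambda^T (A x - b)
Stationarity (grad_x L = 0): Q x + c + A^T lambda = 0.
Primal feasibility: A x = b.

This gives the KKT block system:
  [ Q   A^T ] [ x     ]   [-c ]
  [ A    0  ] [ lambda ] = [ b ]

Solving the linear system:
  x*      = (2.1667, -2.6667)
  lambda* = (-4.5)
  f(x*)   = 13.6667

x* = (2.1667, -2.6667), lambda* = (-4.5)


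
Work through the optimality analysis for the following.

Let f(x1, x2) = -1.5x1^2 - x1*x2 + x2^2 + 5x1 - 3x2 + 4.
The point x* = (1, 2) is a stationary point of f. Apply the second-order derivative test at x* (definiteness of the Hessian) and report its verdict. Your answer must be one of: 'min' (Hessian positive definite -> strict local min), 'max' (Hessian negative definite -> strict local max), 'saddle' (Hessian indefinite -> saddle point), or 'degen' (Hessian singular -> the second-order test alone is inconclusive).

Compute the Hessian H = grad^2 f:
  H = [[-3, -1], [-1, 2]]
Verify stationarity: grad f(x*) = H x* + g = (0, 0).
Eigenvalues of H: -3.1926, 2.1926.
Eigenvalues have mixed signs, so H is indefinite -> x* is a saddle point.

saddle


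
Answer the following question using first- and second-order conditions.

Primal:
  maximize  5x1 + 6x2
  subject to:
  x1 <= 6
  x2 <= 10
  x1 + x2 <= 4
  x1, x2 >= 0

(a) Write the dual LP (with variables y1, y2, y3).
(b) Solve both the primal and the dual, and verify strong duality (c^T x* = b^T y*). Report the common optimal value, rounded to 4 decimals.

The standard primal-dual pair for 'max c^T x s.t. A x <= b, x >= 0' is:
  Dual:  min b^T y  s.t.  A^T y >= c,  y >= 0.

So the dual LP is:
  minimize  6y1 + 10y2 + 4y3
  subject to:
    y1 + y3 >= 5
    y2 + y3 >= 6
    y1, y2, y3 >= 0

Solving the primal: x* = (0, 4).
  primal value c^T x* = 24.
Solving the dual: y* = (0, 0, 6).
  dual value b^T y* = 24.
Strong duality: c^T x* = b^T y*. Confirmed.

24


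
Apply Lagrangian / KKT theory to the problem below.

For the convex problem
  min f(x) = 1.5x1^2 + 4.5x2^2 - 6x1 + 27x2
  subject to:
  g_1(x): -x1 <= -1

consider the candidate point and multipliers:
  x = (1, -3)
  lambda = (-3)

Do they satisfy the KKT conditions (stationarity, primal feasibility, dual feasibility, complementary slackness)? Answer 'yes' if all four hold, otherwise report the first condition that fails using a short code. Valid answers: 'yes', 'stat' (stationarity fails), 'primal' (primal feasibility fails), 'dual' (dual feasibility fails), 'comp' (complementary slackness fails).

Gradient of f: grad f(x) = Q x + c = (-3, 0)
Constraint values g_i(x) = a_i^T x - b_i:
  g_1((1, -3)) = 0
Stationarity residual: grad f(x) + sum_i lambda_i a_i = (0, 0)
  -> stationarity OK
Primal feasibility (all g_i <= 0): OK
Dual feasibility (all lambda_i >= 0): FAILS
Complementary slackness (lambda_i * g_i(x) = 0 for all i): OK

Verdict: the first failing condition is dual_feasibility -> dual.

dual


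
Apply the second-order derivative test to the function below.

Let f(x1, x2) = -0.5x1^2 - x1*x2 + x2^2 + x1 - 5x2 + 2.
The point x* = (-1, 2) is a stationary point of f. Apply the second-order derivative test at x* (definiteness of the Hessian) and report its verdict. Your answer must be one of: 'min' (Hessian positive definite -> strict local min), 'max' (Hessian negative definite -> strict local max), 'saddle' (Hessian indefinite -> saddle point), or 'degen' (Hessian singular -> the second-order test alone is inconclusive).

Compute the Hessian H = grad^2 f:
  H = [[-1, -1], [-1, 2]]
Verify stationarity: grad f(x*) = H x* + g = (0, 0).
Eigenvalues of H: -1.3028, 2.3028.
Eigenvalues have mixed signs, so H is indefinite -> x* is a saddle point.

saddle


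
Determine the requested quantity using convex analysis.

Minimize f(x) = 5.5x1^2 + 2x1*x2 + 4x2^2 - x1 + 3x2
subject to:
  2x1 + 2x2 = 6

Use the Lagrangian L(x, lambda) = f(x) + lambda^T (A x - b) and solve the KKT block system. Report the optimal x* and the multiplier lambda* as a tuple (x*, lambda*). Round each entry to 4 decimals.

Form the Lagrangian:
  L(x, lambda) = (1/2) x^T Q x + c^T x + lambda^T (A x - b)
Stationarity (grad_x L = 0): Q x + c + A^T lambda = 0.
Primal feasibility: A x = b.

This gives the KKT block system:
  [ Q   A^T ] [ x     ]   [-c ]
  [ A    0  ] [ lambda ] = [ b ]

Solving the linear system:
  x*      = (1.4667, 1.5333)
  lambda* = (-9.1)
  f(x*)   = 28.8667

x* = (1.4667, 1.5333), lambda* = (-9.1)


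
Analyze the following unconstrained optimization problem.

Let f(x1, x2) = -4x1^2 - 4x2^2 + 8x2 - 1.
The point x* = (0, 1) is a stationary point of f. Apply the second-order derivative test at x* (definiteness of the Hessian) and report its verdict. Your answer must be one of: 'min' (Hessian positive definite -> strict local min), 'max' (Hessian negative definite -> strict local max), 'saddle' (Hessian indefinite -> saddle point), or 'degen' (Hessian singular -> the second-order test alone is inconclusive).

Compute the Hessian H = grad^2 f:
  H = [[-8, 0], [0, -8]]
Verify stationarity: grad f(x*) = H x* + g = (0, 0).
Eigenvalues of H: -8, -8.
Both eigenvalues < 0, so H is negative definite -> x* is a strict local max.

max


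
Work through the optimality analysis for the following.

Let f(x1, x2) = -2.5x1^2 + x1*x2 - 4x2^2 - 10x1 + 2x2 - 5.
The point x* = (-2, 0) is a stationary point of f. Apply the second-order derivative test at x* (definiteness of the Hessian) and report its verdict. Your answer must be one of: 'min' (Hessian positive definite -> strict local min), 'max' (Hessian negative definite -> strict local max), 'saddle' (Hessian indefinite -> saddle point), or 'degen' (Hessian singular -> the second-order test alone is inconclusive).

Compute the Hessian H = grad^2 f:
  H = [[-5, 1], [1, -8]]
Verify stationarity: grad f(x*) = H x* + g = (0, 0).
Eigenvalues of H: -8.3028, -4.6972.
Both eigenvalues < 0, so H is negative definite -> x* is a strict local max.

max


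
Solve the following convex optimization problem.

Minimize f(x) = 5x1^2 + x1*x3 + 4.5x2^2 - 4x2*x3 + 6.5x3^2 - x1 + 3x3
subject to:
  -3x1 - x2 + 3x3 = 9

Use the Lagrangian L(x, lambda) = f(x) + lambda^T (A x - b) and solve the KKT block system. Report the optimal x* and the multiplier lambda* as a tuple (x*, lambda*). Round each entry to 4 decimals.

Form the Lagrangian:
  L(x, lambda) = (1/2) x^T Q x + c^T x + lambda^T (A x - b)
Stationarity (grad_x L = 0): Q x + c + A^T lambda = 0.
Primal feasibility: A x = b.

This gives the KKT block system:
  [ Q   A^T ] [ x     ]   [-c ]
  [ A    0  ] [ lambda ] = [ b ]

Solving the linear system:
  x*      = (-1.7572, -0.1065, 1.2073)
  lambda* = (-5.7881)
  f(x*)   = 28.736

x* = (-1.7572, -0.1065, 1.2073), lambda* = (-5.7881)


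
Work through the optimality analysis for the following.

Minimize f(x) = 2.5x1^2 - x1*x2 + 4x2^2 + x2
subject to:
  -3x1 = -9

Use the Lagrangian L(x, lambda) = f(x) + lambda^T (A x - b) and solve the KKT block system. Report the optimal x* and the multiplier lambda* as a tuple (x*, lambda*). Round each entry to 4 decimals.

Form the Lagrangian:
  L(x, lambda) = (1/2) x^T Q x + c^T x + lambda^T (A x - b)
Stationarity (grad_x L = 0): Q x + c + A^T lambda = 0.
Primal feasibility: A x = b.

This gives the KKT block system:
  [ Q   A^T ] [ x     ]   [-c ]
  [ A    0  ] [ lambda ] = [ b ]

Solving the linear system:
  x*      = (3, 0.25)
  lambda* = (4.9167)
  f(x*)   = 22.25

x* = (3, 0.25), lambda* = (4.9167)


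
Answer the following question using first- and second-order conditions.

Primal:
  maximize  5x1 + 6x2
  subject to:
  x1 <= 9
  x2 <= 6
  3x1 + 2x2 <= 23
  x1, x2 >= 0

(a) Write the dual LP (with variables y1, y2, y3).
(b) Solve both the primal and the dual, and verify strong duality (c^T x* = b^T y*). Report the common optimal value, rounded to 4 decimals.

The standard primal-dual pair for 'max c^T x s.t. A x <= b, x >= 0' is:
  Dual:  min b^T y  s.t.  A^T y >= c,  y >= 0.

So the dual LP is:
  minimize  9y1 + 6y2 + 23y3
  subject to:
    y1 + 3y3 >= 5
    y2 + 2y3 >= 6
    y1, y2, y3 >= 0

Solving the primal: x* = (3.6667, 6).
  primal value c^T x* = 54.3333.
Solving the dual: y* = (0, 2.6667, 1.6667).
  dual value b^T y* = 54.3333.
Strong duality: c^T x* = b^T y*. Confirmed.

54.3333


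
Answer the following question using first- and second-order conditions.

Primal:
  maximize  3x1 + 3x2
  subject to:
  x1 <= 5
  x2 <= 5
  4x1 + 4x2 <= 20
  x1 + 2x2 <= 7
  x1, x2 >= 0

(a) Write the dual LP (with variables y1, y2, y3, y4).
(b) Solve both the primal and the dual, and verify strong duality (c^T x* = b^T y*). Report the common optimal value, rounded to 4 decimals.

The standard primal-dual pair for 'max c^T x s.t. A x <= b, x >= 0' is:
  Dual:  min b^T y  s.t.  A^T y >= c,  y >= 0.

So the dual LP is:
  minimize  5y1 + 5y2 + 20y3 + 7y4
  subject to:
    y1 + 4y3 + y4 >= 3
    y2 + 4y3 + 2y4 >= 3
    y1, y2, y3, y4 >= 0

Solving the primal: x* = (5, 0).
  primal value c^T x* = 15.
Solving the dual: y* = (0, 0, 0.75, 0).
  dual value b^T y* = 15.
Strong duality: c^T x* = b^T y*. Confirmed.

15


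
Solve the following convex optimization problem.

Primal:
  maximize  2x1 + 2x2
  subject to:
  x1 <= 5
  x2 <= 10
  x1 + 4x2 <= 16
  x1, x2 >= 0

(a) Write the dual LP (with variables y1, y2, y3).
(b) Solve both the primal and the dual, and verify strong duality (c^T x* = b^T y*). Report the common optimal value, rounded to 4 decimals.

The standard primal-dual pair for 'max c^T x s.t. A x <= b, x >= 0' is:
  Dual:  min b^T y  s.t.  A^T y >= c,  y >= 0.

So the dual LP is:
  minimize  5y1 + 10y2 + 16y3
  subject to:
    y1 + y3 >= 2
    y2 + 4y3 >= 2
    y1, y2, y3 >= 0

Solving the primal: x* = (5, 2.75).
  primal value c^T x* = 15.5.
Solving the dual: y* = (1.5, 0, 0.5).
  dual value b^T y* = 15.5.
Strong duality: c^T x* = b^T y*. Confirmed.

15.5


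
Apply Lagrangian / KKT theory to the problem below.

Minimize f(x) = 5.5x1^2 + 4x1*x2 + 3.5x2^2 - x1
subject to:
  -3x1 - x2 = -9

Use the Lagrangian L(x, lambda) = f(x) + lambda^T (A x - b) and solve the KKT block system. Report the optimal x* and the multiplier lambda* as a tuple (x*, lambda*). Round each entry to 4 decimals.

Form the Lagrangian:
  L(x, lambda) = (1/2) x^T Q x + c^T x + lambda^T (A x - b)
Stationarity (grad_x L = 0): Q x + c + A^T lambda = 0.
Primal feasibility: A x = b.

This gives the KKT block system:
  [ Q   A^T ] [ x     ]   [-c ]
  [ A    0  ] [ lambda ] = [ b ]

Solving the linear system:
  x*      = (3.08, -0.24)
  lambda* = (10.64)
  f(x*)   = 46.34

x* = (3.08, -0.24), lambda* = (10.64)


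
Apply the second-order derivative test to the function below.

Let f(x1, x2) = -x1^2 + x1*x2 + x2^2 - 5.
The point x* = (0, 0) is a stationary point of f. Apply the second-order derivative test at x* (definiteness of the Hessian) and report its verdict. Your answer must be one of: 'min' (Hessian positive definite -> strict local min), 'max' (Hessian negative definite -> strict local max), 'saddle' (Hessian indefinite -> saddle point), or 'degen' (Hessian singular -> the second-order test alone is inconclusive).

Compute the Hessian H = grad^2 f:
  H = [[-2, 1], [1, 2]]
Verify stationarity: grad f(x*) = H x* + g = (0, 0).
Eigenvalues of H: -2.2361, 2.2361.
Eigenvalues have mixed signs, so H is indefinite -> x* is a saddle point.

saddle


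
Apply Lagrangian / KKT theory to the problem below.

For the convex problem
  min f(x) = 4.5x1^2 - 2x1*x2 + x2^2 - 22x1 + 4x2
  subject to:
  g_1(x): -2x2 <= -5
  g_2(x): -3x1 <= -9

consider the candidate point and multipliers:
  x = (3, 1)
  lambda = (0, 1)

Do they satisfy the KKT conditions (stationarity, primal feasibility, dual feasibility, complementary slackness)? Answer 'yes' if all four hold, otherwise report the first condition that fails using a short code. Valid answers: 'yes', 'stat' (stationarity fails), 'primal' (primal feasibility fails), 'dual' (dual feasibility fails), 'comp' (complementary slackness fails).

Gradient of f: grad f(x) = Q x + c = (3, 0)
Constraint values g_i(x) = a_i^T x - b_i:
  g_1((3, 1)) = 3
  g_2((3, 1)) = 0
Stationarity residual: grad f(x) + sum_i lambda_i a_i = (0, 0)
  -> stationarity OK
Primal feasibility (all g_i <= 0): FAILS
Dual feasibility (all lambda_i >= 0): OK
Complementary slackness (lambda_i * g_i(x) = 0 for all i): OK

Verdict: the first failing condition is primal_feasibility -> primal.

primal


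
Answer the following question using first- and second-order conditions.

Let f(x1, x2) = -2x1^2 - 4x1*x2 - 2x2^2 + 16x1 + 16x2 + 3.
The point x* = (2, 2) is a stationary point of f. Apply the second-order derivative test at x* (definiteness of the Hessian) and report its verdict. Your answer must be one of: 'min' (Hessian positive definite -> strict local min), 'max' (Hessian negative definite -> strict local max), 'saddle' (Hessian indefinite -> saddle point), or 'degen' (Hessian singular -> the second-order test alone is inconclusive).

Compute the Hessian H = grad^2 f:
  H = [[-4, -4], [-4, -4]]
Verify stationarity: grad f(x*) = H x* + g = (0, 0).
Eigenvalues of H: -8, 0.
H has a zero eigenvalue (singular; negative semidefinite but not definite), so H is neither positive definite, negative definite, nor indefinite. The second-order test alone is inconclusive -> degen.
(Indeed, f is constant along the null direction of H through x*, so x* is not a strict local extremum.)

degen


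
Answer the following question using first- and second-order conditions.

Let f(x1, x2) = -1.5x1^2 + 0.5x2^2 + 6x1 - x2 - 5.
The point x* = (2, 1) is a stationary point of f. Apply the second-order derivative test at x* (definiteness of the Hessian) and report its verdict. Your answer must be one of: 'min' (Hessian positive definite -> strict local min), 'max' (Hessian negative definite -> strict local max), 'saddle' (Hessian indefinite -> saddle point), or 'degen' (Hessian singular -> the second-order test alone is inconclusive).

Compute the Hessian H = grad^2 f:
  H = [[-3, 0], [0, 1]]
Verify stationarity: grad f(x*) = H x* + g = (0, 0).
Eigenvalues of H: -3, 1.
Eigenvalues have mixed signs, so H is indefinite -> x* is a saddle point.

saddle
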